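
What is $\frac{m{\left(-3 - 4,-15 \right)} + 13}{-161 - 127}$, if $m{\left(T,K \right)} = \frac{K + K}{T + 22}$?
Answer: $- \frac{11}{288} \approx -0.038194$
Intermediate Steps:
$m{\left(T,K \right)} = \frac{2 K}{22 + T}$
$\frac{m{\left(-3 - 4,-15 \right)} + 13}{-161 - 127} = \frac{2 \left(-15\right) \frac{1}{22 - 7} + 13}{-161 - 127} = \frac{2 \left(-15\right) \frac{1}{22 - 7} + 13}{-288} = \left(2 \left(-15\right) \frac{1}{22 - 7} + 13\right) \left(- \frac{1}{288}\right) = \left(2 \left(-15\right) \frac{1}{15} + 13\right) \left(- \frac{1}{288}\right) = \left(-2 + 13\right) \left(- \frac{1}{288}\right) = 11 \left(- \frac{1}{288}\right) = - \frac{11}{288}$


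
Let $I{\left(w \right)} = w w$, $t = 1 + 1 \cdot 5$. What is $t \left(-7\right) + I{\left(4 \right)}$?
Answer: $-26$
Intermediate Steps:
$t = 6$ ($t = 1 + 5 = 6$)
$I{\left(w \right)} = w^{2}$
$t \left(-7\right) + I{\left(4 \right)} = 6 \left(-7\right) + 4^{2} = -42 + 16 = -26$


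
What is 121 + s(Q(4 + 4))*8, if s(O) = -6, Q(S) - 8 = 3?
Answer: 73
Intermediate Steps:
Q(S) = 11 (Q(S) = 8 + 3 = 11)
121 + s(Q(4 + 4))*8 = 121 - 6*8 = 121 - 48 = 73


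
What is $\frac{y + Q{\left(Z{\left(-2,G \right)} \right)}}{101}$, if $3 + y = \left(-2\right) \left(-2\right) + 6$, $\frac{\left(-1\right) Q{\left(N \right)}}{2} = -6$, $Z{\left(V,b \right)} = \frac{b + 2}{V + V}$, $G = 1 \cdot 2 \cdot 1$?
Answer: $\frac{19}{101} \approx 0.18812$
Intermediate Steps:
$G = 2$ ($G = 2 \cdot 1 = 2$)
$Z{\left(V,b \right)} = \frac{2 + b}{2 V}$
$Q{\left(N \right)} = 12$ ($Q{\left(N \right)} = \left(-2\right) \left(-6\right) = 12$)
$y = 7$ ($y = -3 + \left(\left(-2\right) \left(-2\right) + 6\right) = -3 + \left(4 + 6\right) = -3 + 10 = 7$)
$\frac{y + Q{\left(Z{\left(-2,G \right)} \right)}}{101} = \frac{7 + 12}{101} = 19 \cdot \frac{1}{101} = \frac{19}{101}$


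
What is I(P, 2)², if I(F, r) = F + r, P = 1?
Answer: 9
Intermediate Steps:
I(P, 2)² = (1 + 2)² = 3² = 9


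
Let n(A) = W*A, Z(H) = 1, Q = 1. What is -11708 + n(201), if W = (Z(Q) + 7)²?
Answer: 1156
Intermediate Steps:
W = 64 (W = (1 + 7)² = 8² = 64)
n(A) = 64*A
-11708 + n(201) = -11708 + 64*201 = -11708 + 12864 = 1156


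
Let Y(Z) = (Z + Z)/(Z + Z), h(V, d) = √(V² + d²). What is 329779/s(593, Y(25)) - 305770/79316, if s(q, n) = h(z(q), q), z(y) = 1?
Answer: -152885/39658 + 329779*√14066/70330 ≈ 552.26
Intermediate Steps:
Y(Z) = 1 (Y(Z) = (2*Z)/((2*Z)) = (2*Z)*(1/(2*Z)) = 1)
s(q, n) = √(1 + q²) (s(q, n) = √(1² + q²) = √(1 + q²))
329779/s(593, Y(25)) - 305770/79316 = 329779/(√(1 + 593²)) - 305770/79316 = 329779/(√(1 + 351649)) - 305770*1/79316 = 329779/(√351650) - 152885/39658 = 329779/((5*√14066)) - 152885/39658 = 329779*(√14066/70330) - 152885/39658 = 329779*√14066/70330 - 152885/39658 = -152885/39658 + 329779*√14066/70330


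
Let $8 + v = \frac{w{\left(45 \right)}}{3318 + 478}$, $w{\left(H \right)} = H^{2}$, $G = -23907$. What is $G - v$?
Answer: $- \frac{90722629}{3796} \approx -23900.0$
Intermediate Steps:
$v = - \frac{28343}{3796}$ ($v = -8 + \frac{45^{2}}{3318 + 478} = -8 + \frac{2025}{3796} = - \frac{28343}{3796} \approx -7.4665$)
$G - v = -23907 - - \frac{28343}{3796} = -23907 + \frac{28343}{3796} = - \frac{90722629}{3796}$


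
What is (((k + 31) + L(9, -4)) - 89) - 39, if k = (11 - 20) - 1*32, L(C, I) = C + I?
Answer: -133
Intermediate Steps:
k = -41 (k = -9 - 32 = -41)
(((k + 31) + L(9, -4)) - 89) - 39 = (((-41 + 31) + (9 - 4)) - 89) - 39 = ((-10 + 5) - 89) - 39 = (-5 - 89) - 39 = -94 - 39 = -133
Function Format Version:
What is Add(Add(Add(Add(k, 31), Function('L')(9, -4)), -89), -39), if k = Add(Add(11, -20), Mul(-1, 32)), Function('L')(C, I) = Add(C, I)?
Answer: -133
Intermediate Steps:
k = -41 (k = Add(-9, -32) = -41)
Add(Add(Add(Add(k, 31), Function('L')(9, -4)), -89), -39) = Add(Add(Add(Add(-41, 31), Add(9, -4)), -89), -39) = Add(Add(Add(-10, 5), -89), -39) = Add(Add(-5, -89), -39) = Add(-94, -39) = -133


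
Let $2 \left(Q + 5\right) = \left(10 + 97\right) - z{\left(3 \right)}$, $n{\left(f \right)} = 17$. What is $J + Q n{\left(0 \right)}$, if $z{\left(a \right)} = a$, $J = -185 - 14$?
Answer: $600$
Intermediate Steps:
$J = -199$
$Q = 47$ ($Q = -5 + \frac{\left(10 + 97\right) - 3}{2} = -5 + \frac{107 - 3}{2} = -5 + \frac{1}{2} \cdot 104 = -5 + 52 = 47$)
$J + Q n{\left(0 \right)} = -199 + 47 \cdot 17 = -199 + 799 = 600$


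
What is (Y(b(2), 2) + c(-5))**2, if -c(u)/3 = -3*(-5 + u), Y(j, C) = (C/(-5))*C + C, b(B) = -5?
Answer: 197136/25 ≈ 7885.4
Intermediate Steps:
Y(j, C) = C - C**2/5 (Y(j, C) = (C*(-1/5))*C + C = (-C/5)*C + C = -C**2/5 + C = C - C**2/5)
c(u) = -45 + 9*u (c(u) = -(-9)*(-5 + u) = -3*(15 - 3*u) = -45 + 9*u)
(Y(b(2), 2) + c(-5))**2 = ((1/5)*2*(5 - 1*2) + (-45 + 9*(-5)))**2 = ((1/5)*2*(5 - 2) + (-45 - 45))**2 = ((1/5)*2*3 - 90)**2 = (6/5 - 90)**2 = (-444/5)**2 = 197136/25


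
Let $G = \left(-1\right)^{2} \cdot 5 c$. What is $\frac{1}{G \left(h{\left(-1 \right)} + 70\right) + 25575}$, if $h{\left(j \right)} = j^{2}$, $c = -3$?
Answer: $\frac{1}{24510} \approx 4.08 \cdot 10^{-5}$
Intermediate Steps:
$G = -15$ ($G = \left(-1\right)^{2} \cdot 5 \left(-3\right) = 1 \cdot 5 \left(-3\right) = 5 \left(-3\right) = -15$)
$\frac{1}{G \left(h{\left(-1 \right)} + 70\right) + 25575} = \frac{1}{- 15 \left(\left(-1\right)^{2} + 70\right) + 25575} = \frac{1}{- 15 \left(1 + 70\right) + 25575} = \frac{1}{\left(-15\right) 71 + 25575} = \frac{1}{-1065 + 25575} = \frac{1}{24510}$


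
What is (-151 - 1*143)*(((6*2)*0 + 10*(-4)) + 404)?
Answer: -107016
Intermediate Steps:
(-151 - 1*143)*(((6*2)*0 + 10*(-4)) + 404) = (-151 - 143)*((12*0 - 40) + 404) = -294*((0 - 40) + 404) = -294*(-40 + 404) = -294*364 = -107016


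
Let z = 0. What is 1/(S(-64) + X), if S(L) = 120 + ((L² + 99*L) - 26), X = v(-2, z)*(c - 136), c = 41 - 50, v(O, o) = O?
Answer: -1/1856 ≈ -0.00053879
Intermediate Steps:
c = -9
X = 290 (X = -2*(-9 - 136) = -2*(-145) = 290)
S(L) = 94 + L² + 99*L (S(L) = 120 + (-26 + L² + 99*L) = 94 + L² + 99*L)
1/(S(-64) + X) = 1/((94 + (-64)² + 99*(-64)) + 290) = 1/((94 + 4096 - 6336) + 290) = 1/(-2146 + 290) = 1/(-1856) = -1/1856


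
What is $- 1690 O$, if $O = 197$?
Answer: $-332930$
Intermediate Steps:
$- 1690 O = \left(-1690\right) 197 = -332930$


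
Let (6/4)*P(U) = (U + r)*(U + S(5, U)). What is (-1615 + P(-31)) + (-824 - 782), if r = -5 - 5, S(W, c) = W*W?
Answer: -3057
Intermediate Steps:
S(W, c) = W²
r = -10
P(U) = 2*(-10 + U)*(25 + U)/3 (P(U) = 2*((U - 10)*(U + 5²))/3 = 2*((-10 + U)*(U + 25))/3 = 2*((-10 + U)*(25 + U))/3 = 2*(-10 + U)*(25 + U)/3)
(-1615 + P(-31)) + (-824 - 782) = (-1615 + (-500/3 + 10*(-31) + (⅔)*(-31)²)) + (-824 - 782) = (-1615 + (-500/3 - 310 + (⅔)*961)) - 1606 = (-1615 + (-500/3 - 310 + 1922/3)) - 1606 = (-1615 + 164) - 1606 = -1451 - 1606 = -3057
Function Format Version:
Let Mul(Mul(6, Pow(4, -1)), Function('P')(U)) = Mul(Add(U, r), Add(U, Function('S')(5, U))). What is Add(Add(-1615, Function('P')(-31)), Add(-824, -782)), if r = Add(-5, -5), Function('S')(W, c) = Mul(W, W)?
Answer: -3057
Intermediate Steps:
Function('S')(W, c) = Pow(W, 2)
r = -10
Function('P')(U) = Mul(Rational(2, 3), Add(-10, U), Add(25, U)) (Function('P')(U) = Mul(Rational(2, 3), Mul(Add(U, -10), Add(U, Pow(5, 2)))) = Mul(Rational(2, 3), Mul(Add(-10, U), Add(U, 25))) = Mul(Rational(2, 3), Mul(Add(-10, U), Add(25, U))) = Mul(Rational(2, 3), Add(-10, U), Add(25, U)))
Add(Add(-1615, Function('P')(-31)), Add(-824, -782)) = Add(Add(-1615, Add(Rational(-500, 3), Mul(10, -31), Mul(Rational(2, 3), Pow(-31, 2)))), Add(-824, -782)) = Add(Add(-1615, Add(Rational(-500, 3), -310, Mul(Rational(2, 3), 961))), -1606) = Add(Add(-1615, Add(Rational(-500, 3), -310, Rational(1922, 3))), -1606) = Add(Add(-1615, 164), -1606) = Add(-1451, -1606) = -3057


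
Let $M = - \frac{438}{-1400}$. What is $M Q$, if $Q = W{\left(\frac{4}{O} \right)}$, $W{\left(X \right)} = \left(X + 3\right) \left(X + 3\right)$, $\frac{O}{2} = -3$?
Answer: $\frac{511}{300} \approx 1.7033$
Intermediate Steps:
$O = -6$ ($O = 2 \left(-3\right) = -6$)
$W{\left(X \right)} = \left(3 + X\right)^{2}$ ($W{\left(X \right)} = \left(3 + X\right) \left(3 + X\right) = \left(3 + X\right)^{2}$)
$M = \frac{219}{700}$ ($M = \left(-438\right) \left(- \frac{1}{1400}\right) = \frac{219}{700} \approx 0.31286$)
$Q = \frac{49}{9}$ ($Q = \left(3 + \frac{4}{-6}\right)^{2} = \left(3 + 4 \left(- \frac{1}{6}\right)\right)^{2} = \left(3 - \frac{2}{3}\right)^{2} = \left(\frac{7}{3}\right)^{2} = \frac{49}{9} \approx 5.4444$)
$M Q = \frac{219}{700} \cdot \frac{49}{9} = \frac{511}{300}$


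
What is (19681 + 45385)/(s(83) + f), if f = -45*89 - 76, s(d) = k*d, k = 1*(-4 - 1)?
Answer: -32533/2248 ≈ -14.472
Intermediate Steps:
k = -5 (k = 1*(-5) = -5)
s(d) = -5*d
f = -4081 (f = -4005 - 76 = -4081)
(19681 + 45385)/(s(83) + f) = (19681 + 45385)/(-5*83 - 4081) = 65066/(-415 - 4081) = 65066/(-4496) = 65066*(-1/4496) = -32533/2248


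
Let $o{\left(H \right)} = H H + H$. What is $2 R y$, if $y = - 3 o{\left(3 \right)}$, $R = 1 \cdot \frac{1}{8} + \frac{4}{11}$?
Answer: $- \frac{387}{11} \approx -35.182$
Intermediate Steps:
$R = \frac{43}{88}$ ($R = 1 \cdot \frac{1}{8} + 4 \cdot \frac{1}{11} = \frac{1}{8} + \frac{4}{11} = \frac{43}{88} \approx 0.48864$)
$o{\left(H \right)} = H + H^{2}$ ($o{\left(H \right)} = H^{2} + H = H + H^{2}$)
$y = -36$ ($y = - 3 \cdot 3 \left(1 + 3\right) = - 3 \cdot 3 \cdot 4 = \left(-3\right) 12 = -36$)
$2 R y = 2 \cdot \frac{43}{88} \left(-36\right) = \frac{43}{44} \left(-36\right) = - \frac{387}{11}$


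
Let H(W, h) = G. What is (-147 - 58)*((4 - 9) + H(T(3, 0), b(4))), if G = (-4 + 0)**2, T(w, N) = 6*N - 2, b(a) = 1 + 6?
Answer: -2255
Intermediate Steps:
b(a) = 7
T(w, N) = -2 + 6*N
G = 16 (G = (-4)**2 = 16)
H(W, h) = 16
(-147 - 58)*((4 - 9) + H(T(3, 0), b(4))) = (-147 - 58)*((4 - 9) + 16) = -205*(-5 + 16) = -205*11 = -2255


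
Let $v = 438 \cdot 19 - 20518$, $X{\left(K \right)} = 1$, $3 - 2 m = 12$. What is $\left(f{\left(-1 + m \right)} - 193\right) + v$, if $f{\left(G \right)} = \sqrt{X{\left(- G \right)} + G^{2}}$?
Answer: $-12389 + \frac{5 \sqrt{5}}{2} \approx -12383.0$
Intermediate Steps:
$m = - \frac{9}{2}$ ($m = \frac{3}{2} - 6 = - \frac{9}{2} \approx -4.5$)
$v = -12196$ ($v = 8322 - 20518 = -12196$)
$f{\left(G \right)} = \sqrt{1 + G^{2}}$
$\left(f{\left(-1 + m \right)} - 193\right) + v = \left(\sqrt{1 + \left(-1 - \frac{9}{2}\right)^{2}} - 193\right) - 12196 = \left(\sqrt{1 + \left(- \frac{11}{2}\right)^{2}} - 193\right) - 12196 = \left(\sqrt{1 + \frac{121}{4}} - 193\right) - 12196 = \left(\sqrt{\frac{125}{4}} - 193\right) - 12196 = \left(\frac{5 \sqrt{5}}{2} - 193\right) - 12196 = \left(-193 + \frac{5 \sqrt{5}}{2}\right) - 12196 = -12389 + \frac{5 \sqrt{5}}{2}$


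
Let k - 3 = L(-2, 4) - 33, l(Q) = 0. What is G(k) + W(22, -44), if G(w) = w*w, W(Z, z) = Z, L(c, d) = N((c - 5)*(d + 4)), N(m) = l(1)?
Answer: 922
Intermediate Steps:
N(m) = 0
L(c, d) = 0
k = -30 (k = 3 + (0 - 33) = 3 - 33 = -30)
G(w) = w²
G(k) + W(22, -44) = (-30)² + 22 = 900 + 22 = 922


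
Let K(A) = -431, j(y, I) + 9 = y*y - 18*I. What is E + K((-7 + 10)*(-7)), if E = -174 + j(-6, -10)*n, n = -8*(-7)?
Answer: 10987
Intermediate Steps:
n = 56
j(y, I) = -9 + y² - 18*I (j(y, I) = -9 + (y*y - 18*I) = -9 + (y² - 18*I) = -9 + y² - 18*I)
E = 11418 (E = -174 + (-9 + (-6)² - 18*(-10))*56 = -174 + (-9 + 36 + 180)*56 = -174 + 207*56 = -174 + 11592 = 11418)
E + K((-7 + 10)*(-7)) = 11418 - 431 = 10987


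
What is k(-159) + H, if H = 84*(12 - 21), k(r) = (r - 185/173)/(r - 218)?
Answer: -49279384/65221 ≈ -755.58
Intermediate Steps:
k(r) = (-185/173 + r)/(-218 + r) (k(r) = (r - 185*1/173)/(-218 + r) = (r - 185/173)/(-218 + r) = (-185/173 + r)/(-218 + r))
H = -756 (H = 84*(-9) = -756)
k(-159) + H = (-185/173 - 159)/(-218 - 159) - 756 = -27692/173/(-377) - 756 = -1/377*(-27692/173) - 756 = 27692/65221 - 756 = -49279384/65221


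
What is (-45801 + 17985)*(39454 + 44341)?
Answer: -2330841720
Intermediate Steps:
(-45801 + 17985)*(39454 + 44341) = -27816*83795 = -2330841720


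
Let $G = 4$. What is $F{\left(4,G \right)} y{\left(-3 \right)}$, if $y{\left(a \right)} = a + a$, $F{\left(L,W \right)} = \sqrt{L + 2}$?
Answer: $- 6 \sqrt{6} \approx -14.697$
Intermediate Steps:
$F{\left(L,W \right)} = \sqrt{2 + L}$
$y{\left(a \right)} = 2 a$
$F{\left(4,G \right)} y{\left(-3 \right)} = \sqrt{2 + 4} \cdot 2 \left(-3\right) = \sqrt{6} \left(-6\right) = - 6 \sqrt{6}$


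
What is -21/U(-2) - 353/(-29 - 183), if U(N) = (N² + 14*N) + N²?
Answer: 1439/530 ≈ 2.7151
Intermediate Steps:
U(N) = 2*N² + 14*N
-21/U(-2) - 353/(-29 - 183) = -21*(-1/(4*(7 - 2))) - 353/(-29 - 183) = -21/(2*(-2)*5) - 353/(-212) = -21/(-20) - 353*(-1/212) = -21*(-1/20) + 353/212 = 21/20 + 353/212 = 1439/530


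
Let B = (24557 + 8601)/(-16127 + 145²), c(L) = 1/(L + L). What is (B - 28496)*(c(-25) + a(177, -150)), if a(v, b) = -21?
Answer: 2933136055/4898 ≈ 5.9884e+5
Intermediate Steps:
c(L) = 1/(2*L)
B = 16579/2449 (B = 33158/(-16127 + 21025) = 33158/4898 = 33158*(1/4898) = 16579/2449 ≈ 6.7697)
(B - 28496)*(c(-25) + a(177, -150)) = (16579/2449 - 28496)*((½)/(-25) - 21) = -69770125*((½)*(-1/25) - 21)/2449 = -69770125*(-1/50 - 21)/2449 = -69770125/2449*(-1051/50) = 2933136055/4898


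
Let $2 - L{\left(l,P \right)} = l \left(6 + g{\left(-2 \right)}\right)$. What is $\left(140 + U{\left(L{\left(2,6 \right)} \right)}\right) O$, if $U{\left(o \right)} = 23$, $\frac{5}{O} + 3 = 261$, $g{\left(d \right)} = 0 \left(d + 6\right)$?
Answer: $\frac{815}{258} \approx 3.1589$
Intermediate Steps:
$g{\left(d \right)} = 0$ ($g{\left(d \right)} = 0 \left(6 + d\right) = 0$)
$L{\left(l,P \right)} = 2 - 6 l$ ($L{\left(l,P \right)} = 2 - l \left(6 + 0\right) = 2 - l 6 = 2 - 6 l$)
$O = \frac{5}{258}$ ($O = \frac{5}{-3 + 261} = \frac{5}{258} \approx 0.01938$)
$\left(140 + U{\left(L{\left(2,6 \right)} \right)}\right) O = \left(140 + 23\right) \frac{5}{258} = 163 \cdot \frac{5}{258} = \frac{815}{258}$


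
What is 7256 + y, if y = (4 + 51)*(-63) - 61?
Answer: 3730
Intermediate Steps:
y = -3526 (y = 55*(-63) - 61 = -3465 - 61 = -3526)
7256 + y = 7256 - 3526 = 3730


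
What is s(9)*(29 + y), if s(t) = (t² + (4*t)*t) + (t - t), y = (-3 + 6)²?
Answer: 15390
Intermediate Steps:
y = 9 (y = 3² = 9)
s(t) = 5*t² (s(t) = (t² + 4*t²) + 0 = 5*t² + 0 = 5*t²)
s(9)*(29 + y) = (5*9²)*(29 + 9) = (5*81)*38 = 405*38 = 15390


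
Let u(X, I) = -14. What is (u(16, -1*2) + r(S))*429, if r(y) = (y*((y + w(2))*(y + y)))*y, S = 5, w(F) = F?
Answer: 744744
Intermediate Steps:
r(y) = 2*y**3*(2 + y) (r(y) = (y*((y + 2)*(y + y)))*y = (y*((2 + y)*(2*y)))*y = (y*(2*y*(2 + y)))*y = (2*y**2*(2 + y))*y = 2*y**3*(2 + y))
(u(16, -1*2) + r(S))*429 = (-14 + 2*5**3*(2 + 5))*429 = (-14 + 2*125*7)*429 = (-14 + 1750)*429 = 1736*429 = 744744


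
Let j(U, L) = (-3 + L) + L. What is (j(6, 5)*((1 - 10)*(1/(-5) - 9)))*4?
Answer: 11592/5 ≈ 2318.4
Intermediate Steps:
j(U, L) = -3 + 2*L
(j(6, 5)*((1 - 10)*(1/(-5) - 9)))*4 = ((-3 + 2*5)*((1 - 10)*(1/(-5) - 9)))*4 = ((-3 + 10)*(-9*(-1/5 - 9)))*4 = (7*(-9*(-46/5)))*4 = (7*(414/5))*4 = (2898/5)*4 = 11592/5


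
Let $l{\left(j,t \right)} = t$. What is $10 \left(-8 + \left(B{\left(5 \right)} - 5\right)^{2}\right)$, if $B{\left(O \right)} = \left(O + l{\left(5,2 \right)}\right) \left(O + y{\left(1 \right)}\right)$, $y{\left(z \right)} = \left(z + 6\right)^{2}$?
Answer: $1391210$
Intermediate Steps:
$y{\left(z \right)} = \left(6 + z\right)^{2}$
$B{\left(O \right)} = \left(2 + O\right) \left(49 + O\right)$ ($B{\left(O \right)} = \left(O + 2\right) \left(O + \left(6 + 1\right)^{2}\right) = \left(2 + O\right) \left(O + 7^{2}\right) = \left(2 + O\right) \left(O + 49\right) = \left(2 + O\right) \left(49 + O\right)$)
$10 \left(-8 + \left(B{\left(5 \right)} - 5\right)^{2}\right) = 10 \left(-8 + \left(\left(98 + 5^{2} + 51 \cdot 5\right) - 5\right)^{2}\right) = 10 \left(-8 + \left(\left(98 + 25 + 255\right) - 5\right)^{2}\right) = 10 \left(-8 + \left(378 - 5\right)^{2}\right) = 10 \left(-8 + 373^{2}\right) = 10 \left(-8 + 139129\right) = 10 \cdot 139121 = 1391210$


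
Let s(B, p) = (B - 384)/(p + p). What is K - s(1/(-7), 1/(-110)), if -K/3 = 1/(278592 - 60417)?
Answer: -10755663882/509075 ≈ -21128.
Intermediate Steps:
s(B, p) = (-384 + B)/(2*p) (s(B, p) = (-384 + B)/((2*p)) = (-384 + B)*(1/(2*p)) = (-384 + B)/(2*p))
K = -1/72725 (K = -3/(278592 - 60417) = -3/218175 = -3*1/218175 = -1/72725 ≈ -1.3750e-5)
K - s(1/(-7), 1/(-110)) = -1/72725 - (-384 + 1/(-7))/(2*(1/(-110))) = -1/72725 - (-384 - 1/7)/(2*(-1/110)) = -1/72725 - (-110)*(-2689)/(2*7) = -1/72725 - 1*147895/7 = -1/72725 - 147895/7 = -10755663882/509075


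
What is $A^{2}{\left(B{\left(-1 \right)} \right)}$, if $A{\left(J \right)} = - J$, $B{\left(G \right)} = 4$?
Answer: $16$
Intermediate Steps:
$A^{2}{\left(B{\left(-1 \right)} \right)} = \left(\left(-1\right) 4\right)^{2} = \left(-4\right)^{2} = 16$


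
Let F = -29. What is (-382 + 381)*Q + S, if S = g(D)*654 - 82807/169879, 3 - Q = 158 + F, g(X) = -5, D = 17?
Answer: -534182383/169879 ≈ -3144.5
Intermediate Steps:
Q = -126 (Q = 3 - (158 - 29) = 3 - 1*129 = 3 - 129 = -126)
S = -555587137/169879 (S = -5*654 - 82807/169879 = -3270 - 82807*1/169879 = -3270 - 82807/169879 = -555587137/169879 ≈ -3270.5)
(-382 + 381)*Q + S = (-382 + 381)*(-126) - 555587137/169879 = -1*(-126) - 555587137/169879 = 126 - 555587137/169879 = -534182383/169879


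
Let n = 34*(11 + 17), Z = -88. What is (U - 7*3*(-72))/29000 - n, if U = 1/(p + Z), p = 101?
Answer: -358884343/377000 ≈ -951.95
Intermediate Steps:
U = 1/13 (U = 1/(101 - 88) = 1/13 ≈ 0.076923)
n = 952 (n = 34*28 = 952)
(U - 7*3*(-72))/29000 - n = (1/13 - 7*3*(-72))/29000 - 1*952 = (1/13 - 21*(-72))*(1/29000) - 952 = (1/13 + 1512)*(1/29000) - 952 = (19657/13)*(1/29000) - 952 = 19657/377000 - 952 = -358884343/377000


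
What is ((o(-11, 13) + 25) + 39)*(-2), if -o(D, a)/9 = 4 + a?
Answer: 178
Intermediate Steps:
o(D, a) = -36 - 9*a (o(D, a) = -9*(4 + a) = -36 - 9*a)
((o(-11, 13) + 25) + 39)*(-2) = (((-36 - 9*13) + 25) + 39)*(-2) = (((-36 - 117) + 25) + 39)*(-2) = ((-153 + 25) + 39)*(-2) = (-128 + 39)*(-2) = -89*(-2) = 178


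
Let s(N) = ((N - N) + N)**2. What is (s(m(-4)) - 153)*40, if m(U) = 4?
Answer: -5480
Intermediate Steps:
s(N) = N**2 (s(N) = (0 + N)**2 = N**2)
(s(m(-4)) - 153)*40 = (4**2 - 153)*40 = (16 - 153)*40 = -137*40 = -5480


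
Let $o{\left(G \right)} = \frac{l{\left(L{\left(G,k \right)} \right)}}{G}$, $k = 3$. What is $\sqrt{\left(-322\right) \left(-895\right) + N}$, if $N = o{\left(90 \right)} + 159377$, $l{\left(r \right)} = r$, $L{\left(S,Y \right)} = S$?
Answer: $4 \sqrt{27973} \approx 669.0$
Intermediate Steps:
$o{\left(G \right)} = 1$ ($o{\left(G \right)} = \frac{G}{G} = 1$)
$N = 159378$ ($N = 1 + 159377 = 159378$)
$\sqrt{\left(-322\right) \left(-895\right) + N} = \sqrt{\left(-322\right) \left(-895\right) + 159378} = \sqrt{288190 + 159378} = \sqrt{447568} = 4 \sqrt{27973}$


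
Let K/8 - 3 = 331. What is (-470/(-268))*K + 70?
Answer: 318650/67 ≈ 4756.0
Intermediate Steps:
K = 2672 (K = 24 + 8*331 = 24 + 2648 = 2672)
(-470/(-268))*K + 70 = -470/(-268)*2672 + 70 = -470*(-1/268)*2672 + 70 = (235/134)*2672 + 70 = 313960/67 + 70 = 318650/67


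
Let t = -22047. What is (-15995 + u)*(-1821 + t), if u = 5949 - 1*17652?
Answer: 661095864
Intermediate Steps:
u = -11703 (u = 5949 - 17652 = -11703)
(-15995 + u)*(-1821 + t) = (-15995 - 11703)*(-1821 - 22047) = -27698*(-23868) = 661095864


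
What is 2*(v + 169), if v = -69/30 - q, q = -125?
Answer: 2917/5 ≈ 583.40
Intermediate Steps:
v = 1227/10 (v = -69/30 - 1*(-125) = -69*1/30 + 125 = -23/10 + 125 = 1227/10 ≈ 122.70)
2*(v + 169) = 2*(1227/10 + 169) = 2*(2917/10) = 2917/5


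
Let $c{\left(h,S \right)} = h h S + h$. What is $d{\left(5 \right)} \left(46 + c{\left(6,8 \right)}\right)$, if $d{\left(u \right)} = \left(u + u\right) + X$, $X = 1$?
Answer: $3740$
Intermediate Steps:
$c{\left(h,S \right)} = h + S h^{2}$ ($c{\left(h,S \right)} = h^{2} S + h = S h^{2} + h = h + S h^{2}$)
$d{\left(u \right)} = 1 + 2 u$ ($d{\left(u \right)} = \left(u + u\right) + 1 = 2 u + 1 = 1 + 2 u$)
$d{\left(5 \right)} \left(46 + c{\left(6,8 \right)}\right) = \left(1 + 2 \cdot 5\right) \left(46 + 6 \left(1 + 8 \cdot 6\right)\right) = \left(1 + 10\right) \left(46 + 6 \left(1 + 48\right)\right) = 11 \left(46 + 6 \cdot 49\right) = 11 \left(46 + 294\right) = 11 \cdot 340 = 3740$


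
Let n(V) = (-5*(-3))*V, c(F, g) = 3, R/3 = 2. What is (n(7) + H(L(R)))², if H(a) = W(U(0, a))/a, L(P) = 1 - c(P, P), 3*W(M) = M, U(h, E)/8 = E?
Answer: 104329/9 ≈ 11592.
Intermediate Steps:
R = 6 (R = 3*2 = 6)
U(h, E) = 8*E
W(M) = M/3
L(P) = -2 (L(P) = 1 - 1*3 = 1 - 3 = -2)
H(a) = 8/3 (H(a) = ((8*a)/3)/a = (8*a/3)/a = 8/3)
n(V) = 15*V
(n(7) + H(L(R)))² = (15*7 + 8/3)² = (105 + 8/3)² = (323/3)² = 104329/9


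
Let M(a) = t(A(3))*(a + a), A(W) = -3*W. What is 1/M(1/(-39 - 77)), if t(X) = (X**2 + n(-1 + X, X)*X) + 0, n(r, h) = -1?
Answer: -29/45 ≈ -0.64444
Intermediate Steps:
t(X) = X**2 - X (t(X) = (X**2 - X) + 0 = X**2 - X)
M(a) = 180*a (M(a) = ((-3*3)*(-1 - 3*3))*(a + a) = (-9*(-1 - 9))*(2*a) = (-9*(-10))*(2*a) = 90*(2*a) = 180*a)
1/M(1/(-39 - 77)) = 1/(180/(-39 - 77)) = 1/(180/(-116)) = 1/(180*(-1/116)) = 1/(-45/29) = -29/45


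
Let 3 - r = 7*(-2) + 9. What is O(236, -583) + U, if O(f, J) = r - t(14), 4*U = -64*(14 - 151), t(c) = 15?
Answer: 2185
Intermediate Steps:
r = 8 (r = 3 - (7*(-2) + 9) = 3 - (-14 + 9) = 3 - 1*(-5) = 3 + 5 = 8)
U = 2192 (U = (-64*(14 - 151))/4 = (-64*(-137))/4 = (1/4)*8768 = 2192)
O(f, J) = -7 (O(f, J) = 8 - 1*15 = 8 - 15 = -7)
O(236, -583) + U = -7 + 2192 = 2185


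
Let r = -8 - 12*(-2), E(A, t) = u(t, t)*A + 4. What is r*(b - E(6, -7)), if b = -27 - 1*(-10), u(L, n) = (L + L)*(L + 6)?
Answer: -1680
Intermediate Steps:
u(L, n) = 2*L*(6 + L) (u(L, n) = (2*L)*(6 + L) = 2*L*(6 + L))
E(A, t) = 4 + 2*A*t*(6 + t) (E(A, t) = (2*t*(6 + t))*A + 4 = 2*A*t*(6 + t) + 4 = 4 + 2*A*t*(6 + t))
r = 16 (r = -8 + 24 = 16)
b = -17 (b = -27 + 10 = -17)
r*(b - E(6, -7)) = 16*(-17 - (4 + 2*6*(-7)*(6 - 7))) = 16*(-17 - (4 + 2*6*(-7)*(-1))) = 16*(-17 - (4 + 84)) = 16*(-17 - 1*88) = 16*(-17 - 88) = 16*(-105) = -1680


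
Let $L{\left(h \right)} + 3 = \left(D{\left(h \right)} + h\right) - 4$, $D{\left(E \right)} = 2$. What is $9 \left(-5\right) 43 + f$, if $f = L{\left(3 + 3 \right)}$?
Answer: $-1934$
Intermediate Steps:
$L{\left(h \right)} = -5 + h$ ($L{\left(h \right)} = -3 + \left(\left(2 + h\right) - 4\right) = -3 + \left(-2 + h\right) = -5 + h$)
$f = 1$ ($f = -5 + \left(3 + 3\right) = -5 + 6 = 1$)
$9 \left(-5\right) 43 + f = 9 \left(-5\right) 43 + 1 = \left(-45\right) 43 + 1 = -1935 + 1 = -1934$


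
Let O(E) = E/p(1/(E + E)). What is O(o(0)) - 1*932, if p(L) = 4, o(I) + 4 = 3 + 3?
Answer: -1863/2 ≈ -931.50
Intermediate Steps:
o(I) = 2 (o(I) = -4 + (3 + 3) = -4 + 6 = 2)
O(E) = E/4
O(o(0)) - 1*932 = (¼)*2 - 1*932 = ½ - 932 = -1863/2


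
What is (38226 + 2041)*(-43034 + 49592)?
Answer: 264070986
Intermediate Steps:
(38226 + 2041)*(-43034 + 49592) = 40267*6558 = 264070986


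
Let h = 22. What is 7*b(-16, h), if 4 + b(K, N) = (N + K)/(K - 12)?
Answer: -59/2 ≈ -29.500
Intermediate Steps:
b(K, N) = -4 + (K + N)/(-12 + K) (b(K, N) = -4 + (N + K)/(K - 12) = -4 + (K + N)/(-12 + K))
7*b(-16, h) = 7*((48 + 22 - 3*(-16))/(-12 - 16)) = 7*((48 + 22 + 48)/(-28)) = 7*(-1/28*118) = 7*(-59/14) = -59/2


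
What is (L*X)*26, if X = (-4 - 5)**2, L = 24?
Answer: 50544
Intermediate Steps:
X = 81 (X = (-9)**2 = 81)
(L*X)*26 = (24*81)*26 = 1944*26 = 50544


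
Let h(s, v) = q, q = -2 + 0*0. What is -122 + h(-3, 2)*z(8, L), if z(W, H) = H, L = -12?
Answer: -98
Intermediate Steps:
q = -2 (q = -2 + 0 = -2)
h(s, v) = -2
-122 + h(-3, 2)*z(8, L) = -122 - 2*(-12) = -122 + 24 = -98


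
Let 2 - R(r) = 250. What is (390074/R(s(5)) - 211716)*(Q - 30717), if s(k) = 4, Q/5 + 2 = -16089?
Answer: 735064289053/31 ≈ 2.3712e+10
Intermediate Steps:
Q = -80455 (Q = -10 + 5*(-16089) = -10 - 80445 = -80455)
R(r) = -248 (R(r) = 2 - 1*250 = 2 - 250 = -248)
(390074/R(s(5)) - 211716)*(Q - 30717) = (390074/(-248) - 211716)*(-80455 - 30717) = (390074*(-1/248) - 211716)*(-111172) = (-195037/124 - 211716)*(-111172) = -26447821/124*(-111172) = 735064289053/31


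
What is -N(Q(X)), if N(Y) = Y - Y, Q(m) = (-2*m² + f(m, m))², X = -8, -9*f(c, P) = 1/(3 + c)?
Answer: 0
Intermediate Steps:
f(c, P) = -1/(9*(3 + c))
Q(m) = (-1/(27 + 9*m) - 2*m²)² (Q(m) = (-2*m² - 1/(27 + 9*m))² = (-1/(27 + 9*m) - 2*m²)²)
N(Y) = 0
-N(Q(X)) = -1*0 = 0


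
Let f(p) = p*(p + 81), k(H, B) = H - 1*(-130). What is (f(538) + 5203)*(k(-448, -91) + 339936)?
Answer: 114867298050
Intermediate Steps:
k(H, B) = 130 + H (k(H, B) = H + 130 = 130 + H)
f(p) = p*(81 + p)
(f(538) + 5203)*(k(-448, -91) + 339936) = (538*(81 + 538) + 5203)*((130 - 448) + 339936) = (538*619 + 5203)*(-318 + 339936) = (333022 + 5203)*339618 = 338225*339618 = 114867298050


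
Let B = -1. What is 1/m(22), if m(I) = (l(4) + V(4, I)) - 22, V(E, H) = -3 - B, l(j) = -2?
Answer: -1/26 ≈ -0.038462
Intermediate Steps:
V(E, H) = -2 (V(E, H) = -3 - 1*(-1) = -3 + 1 = -2)
m(I) = -26 (m(I) = (-2 - 2) - 22 = -4 - 22 = -26)
1/m(22) = 1/(-26) = -1/26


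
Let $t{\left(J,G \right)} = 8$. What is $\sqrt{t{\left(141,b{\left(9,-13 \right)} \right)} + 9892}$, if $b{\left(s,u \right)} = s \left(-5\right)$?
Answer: $30 \sqrt{11} \approx 99.499$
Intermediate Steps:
$b{\left(s,u \right)} = - 5 s$
$\sqrt{t{\left(141,b{\left(9,-13 \right)} \right)} + 9892} = \sqrt{8 + 9892} = \sqrt{9900} = 30 \sqrt{11}$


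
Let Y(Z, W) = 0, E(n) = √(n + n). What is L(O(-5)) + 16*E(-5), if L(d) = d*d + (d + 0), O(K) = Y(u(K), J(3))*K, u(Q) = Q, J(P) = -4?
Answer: 16*I*√10 ≈ 50.596*I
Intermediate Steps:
E(n) = √2*√n (E(n) = √(2*n) = √2*√n)
O(K) = 0 (O(K) = 0*K = 0)
L(d) = d + d² (L(d) = d² + d = d + d²)
L(O(-5)) + 16*E(-5) = 0*(1 + 0) + 16*(√2*√(-5)) = 0*1 + 16*(√2*(I*√5)) = 0 + 16*(I*√10) = 0 + 16*I*√10 = 16*I*√10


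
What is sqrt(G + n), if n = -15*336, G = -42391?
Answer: I*sqrt(47431) ≈ 217.79*I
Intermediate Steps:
n = -5040
sqrt(G + n) = sqrt(-42391 - 5040) = sqrt(-47431) = I*sqrt(47431)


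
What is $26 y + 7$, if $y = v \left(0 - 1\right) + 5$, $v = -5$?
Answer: $267$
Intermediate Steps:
$y = 10$ ($y = - 5 \left(0 - 1\right) + 5 = \left(-5\right) \left(-1\right) + 5 = 5 + 5 = 10$)
$26 y + 7 = 26 \cdot 10 + 7 = 260 + 7 = 267$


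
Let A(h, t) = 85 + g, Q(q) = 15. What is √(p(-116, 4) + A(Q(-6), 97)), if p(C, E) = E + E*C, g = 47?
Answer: 2*I*√82 ≈ 18.111*I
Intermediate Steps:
p(C, E) = E + C*E
A(h, t) = 132 (A(h, t) = 85 + 47 = 132)
√(p(-116, 4) + A(Q(-6), 97)) = √(4*(1 - 116) + 132) = √(4*(-115) + 132) = √(-460 + 132) = √(-328) = 2*I*√82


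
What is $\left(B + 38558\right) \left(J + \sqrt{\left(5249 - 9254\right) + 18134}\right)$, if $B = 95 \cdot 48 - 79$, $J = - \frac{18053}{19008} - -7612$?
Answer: $\frac{6226488411877}{19008} + 43039 \sqrt{14129} \approx 3.3269 \cdot 10^{8}$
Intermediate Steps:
$J = \frac{144670843}{19008}$ ($J = \left(-18053\right) \frac{1}{19008} + 7612 = - \frac{18053}{19008} + 7612 = \frac{144670843}{19008} \approx 7611.0$)
$B = 4481$ ($B = 4560 - 79 = 4481$)
$\left(B + 38558\right) \left(J + \sqrt{\left(5249 - 9254\right) + 18134}\right) = \left(4481 + 38558\right) \left(\frac{144670843}{19008} + \sqrt{\left(5249 - 9254\right) + 18134}\right) = 43039 \left(\frac{144670843}{19008} + \sqrt{\left(5249 - 9254\right) + 18134}\right) = 43039 \left(\frac{144670843}{19008} + \sqrt{-4005 + 18134}\right) = 43039 \left(\frac{144670843}{19008} + \sqrt{14129}\right) = \frac{6226488411877}{19008} + 43039 \sqrt{14129}$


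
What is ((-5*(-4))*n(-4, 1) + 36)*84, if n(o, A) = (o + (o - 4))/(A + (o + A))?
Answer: 13104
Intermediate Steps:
n(o, A) = (-4 + 2*o)/(o + 2*A) (n(o, A) = (o + (-4 + o))/(A + (A + o)) = (-4 + 2*o)/(o + 2*A))
((-5*(-4))*n(-4, 1) + 36)*84 = ((-5*(-4))*(2*(-2 - 4)/(-4 + 2*1)) + 36)*84 = (20*(2*(-6)/(-4 + 2)) + 36)*84 = (20*(2*(-6)/(-2)) + 36)*84 = (20*(2*(-½)*(-6)) + 36)*84 = (20*6 + 36)*84 = (120 + 36)*84 = 156*84 = 13104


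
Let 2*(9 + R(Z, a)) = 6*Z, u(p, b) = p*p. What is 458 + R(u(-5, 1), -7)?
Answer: 524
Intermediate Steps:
u(p, b) = p**2
R(Z, a) = -9 + 3*Z (R(Z, a) = -9 + (6*Z)/2 = -9 + 3*Z)
458 + R(u(-5, 1), -7) = 458 + (-9 + 3*(-5)**2) = 458 + (-9 + 3*25) = 458 + (-9 + 75) = 458 + 66 = 524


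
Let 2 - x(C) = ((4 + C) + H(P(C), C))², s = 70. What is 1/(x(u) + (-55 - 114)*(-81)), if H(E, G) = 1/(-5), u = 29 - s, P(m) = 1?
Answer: 25/307679 ≈ 8.1253e-5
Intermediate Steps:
u = -41 (u = 29 - 1*70 = 29 - 70 = -41)
H(E, G) = -⅕
x(C) = 2 - (19/5 + C)² (x(C) = 2 - ((4 + C) - ⅕)² = 2 - (19/5 + C)²)
1/(x(u) + (-55 - 114)*(-81)) = 1/((2 - (19 + 5*(-41))²/25) + (-55 - 114)*(-81)) = 1/((2 - (19 - 205)²/25) - 169*(-81)) = 1/((2 - 1/25*(-186)²) + 13689) = 1/((2 - 1/25*34596) + 13689) = 1/((2 - 34596/25) + 13689) = 1/(-34546/25 + 13689) = 1/(307679/25) = 25/307679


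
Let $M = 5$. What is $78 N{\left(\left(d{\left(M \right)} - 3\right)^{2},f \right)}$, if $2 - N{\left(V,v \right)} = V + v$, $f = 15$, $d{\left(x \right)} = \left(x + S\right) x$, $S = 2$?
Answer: $-80886$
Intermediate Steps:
$d{\left(x \right)} = x \left(2 + x\right)$ ($d{\left(x \right)} = \left(x + 2\right) x = \left(2 + x\right) x = x \left(2 + x\right)$)
$N{\left(V,v \right)} = 2 - V - v$ ($N{\left(V,v \right)} = 2 - \left(V + v\right) = 2 - V - v$)
$78 N{\left(\left(d{\left(M \right)} - 3\right)^{2},f \right)} = 78 \left(2 - \left(5 \left(2 + 5\right) - 3\right)^{2} - 15\right) = 78 \left(2 - \left(5 \cdot 7 - 3\right)^{2} - 15\right) = 78 \left(2 - \left(35 - 3\right)^{2} - 15\right) = 78 \left(2 - 32^{2} - 15\right) = 78 \left(2 - 1024 - 15\right) = 78 \left(-1037\right) = -80886$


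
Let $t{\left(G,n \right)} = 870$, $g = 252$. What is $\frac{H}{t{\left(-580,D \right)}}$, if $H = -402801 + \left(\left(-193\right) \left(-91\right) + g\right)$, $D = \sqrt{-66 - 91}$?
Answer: $- \frac{192493}{435} \approx -442.51$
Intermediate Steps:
$D = i \sqrt{157}$ ($D = \sqrt{-157} = i \sqrt{157} \approx 12.53 i$)
$H = -384986$ ($H = -402801 + \left(\left(-193\right) \left(-91\right) + 252\right) = -402801 + \left(17563 + 252\right) = -402801 + 17815 = -384986$)
$\frac{H}{t{\left(-580,D \right)}} = - \frac{384986}{870} = \left(-384986\right) \frac{1}{870} = - \frac{192493}{435}$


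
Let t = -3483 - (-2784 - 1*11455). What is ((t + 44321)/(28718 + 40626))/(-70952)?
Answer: -5007/447281408 ≈ -1.1194e-5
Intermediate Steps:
t = 10756 (t = -3483 - (-2784 - 11455) = -3483 - 1*(-14239) = -3483 + 14239 = 10756)
((t + 44321)/(28718 + 40626))/(-70952) = ((10756 + 44321)/(28718 + 40626))/(-70952) = (55077/69344)*(-1/70952) = (55077*(1/69344))*(-1/70952) = (5007/6304)*(-1/70952) = -5007/447281408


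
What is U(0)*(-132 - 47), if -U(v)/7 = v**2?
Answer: 0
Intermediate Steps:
U(v) = -7*v**2
U(0)*(-132 - 47) = (-7*0**2)*(-132 - 47) = -7*0*(-179) = 0*(-179) = 0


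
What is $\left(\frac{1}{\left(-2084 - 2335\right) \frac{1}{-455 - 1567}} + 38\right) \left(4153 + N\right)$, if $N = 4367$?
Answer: $\frac{160880320}{491} \approx 3.2766 \cdot 10^{5}$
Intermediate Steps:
$\left(\frac{1}{\left(-2084 - 2335\right) \frac{1}{-455 - 1567}} + 38\right) \left(4153 + N\right) = \left(\frac{1}{\left(-2084 - 2335\right) \frac{1}{-455 - 1567}} + 38\right) \left(4153 + 4367\right) = \left(\frac{1}{\left(-4419\right) \frac{1}{-2022}} + 38\right) 8520 = \left(\frac{1}{\left(-4419\right) \left(- \frac{1}{2022}\right)} + 38\right) 8520 = \left(\frac{1}{\frac{1473}{674}} + 38\right) 8520 = \left(\frac{674}{1473} + 38\right) 8520 = \frac{56648}{1473} \cdot 8520 = \frac{160880320}{491}$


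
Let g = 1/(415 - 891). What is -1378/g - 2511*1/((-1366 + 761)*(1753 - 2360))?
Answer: 240879716569/367235 ≈ 6.5593e+5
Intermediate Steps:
g = -1/476 (g = 1/(-476) = -1/476 ≈ -0.0021008)
-1378/g - 2511*1/((-1366 + 761)*(1753 - 2360)) = -1378/(-1/476) - 2511*1/((-1366 + 761)*(1753 - 2360)) = -1378*(-476) - 2511/((-605*(-607))) = 655928 - 2511/367235 = 240879716569/367235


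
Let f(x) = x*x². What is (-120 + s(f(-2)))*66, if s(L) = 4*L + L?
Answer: -10560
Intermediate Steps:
f(x) = x³
s(L) = 5*L
(-120 + s(f(-2)))*66 = (-120 + 5*(-2)³)*66 = (-120 + 5*(-8))*66 = (-120 - 40)*66 = -160*66 = -10560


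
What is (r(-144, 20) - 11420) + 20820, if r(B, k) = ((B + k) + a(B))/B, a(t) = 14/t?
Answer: 97468135/10368 ≈ 9400.9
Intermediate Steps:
r(B, k) = (B + k + 14/B)/B (r(B, k) = ((B + k) + 14/B)/B = (B + k + 14/B)/B)
(r(-144, 20) - 11420) + 20820 = ((14 - 144*(-144 + 20))/(-144)**2 - 11420) + 20820 = ((14 - 144*(-124))/20736 - 11420) + 20820 = ((14 + 17856)/20736 - 11420) + 20820 = ((1/20736)*17870 - 11420) + 20820 = (8935/10368 - 11420) + 20820 = -118393625/10368 + 20820 = 97468135/10368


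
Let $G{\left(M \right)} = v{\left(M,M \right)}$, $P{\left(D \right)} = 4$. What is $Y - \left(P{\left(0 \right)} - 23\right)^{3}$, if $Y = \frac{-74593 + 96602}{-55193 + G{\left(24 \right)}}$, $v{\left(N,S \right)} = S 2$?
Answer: $\frac{378217546}{55145} \approx 6858.6$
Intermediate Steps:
$v{\left(N,S \right)} = 2 S$
$G{\left(M \right)} = 2 M$
$Y = - \frac{22009}{55145}$ ($Y = \frac{-74593 + 96602}{-55193 + 2 \cdot 24} = \frac{22009}{-55193 + 48} = \frac{22009}{-55145} = 22009 \left(- \frac{1}{55145}\right) = - \frac{22009}{55145} \approx -0.39911$)
$Y - \left(P{\left(0 \right)} - 23\right)^{3} = - \frac{22009}{55145} - \left(4 - 23\right)^{3} = - \frac{22009}{55145} - \left(-19\right)^{3} = - \frac{22009}{55145} - -6859 = - \frac{22009}{55145} + 6859 = \frac{378217546}{55145}$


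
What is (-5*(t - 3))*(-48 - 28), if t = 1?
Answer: -760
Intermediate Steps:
(-5*(t - 3))*(-48 - 28) = (-5*(1 - 3))*(-48 - 28) = -5*(-2)*(-76) = 10*(-76) = -760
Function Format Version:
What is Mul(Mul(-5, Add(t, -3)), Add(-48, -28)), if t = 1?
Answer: -760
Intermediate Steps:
Mul(Mul(-5, Add(t, -3)), Add(-48, -28)) = Mul(Mul(-5, Add(1, -3)), Add(-48, -28)) = Mul(Mul(-5, -2), -76) = Mul(10, -76) = -760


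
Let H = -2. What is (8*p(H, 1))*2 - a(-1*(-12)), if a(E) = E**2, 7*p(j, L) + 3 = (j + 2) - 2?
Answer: -1088/7 ≈ -155.43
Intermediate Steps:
p(j, L) = -3/7 + j/7 (p(j, L) = -3/7 + ((j + 2) - 2)/7 = -3/7 + ((2 + j) - 2)/7 = -3/7 + j/7)
(8*p(H, 1))*2 - a(-1*(-12)) = (8*(-3/7 + (1/7)*(-2)))*2 - (-1*(-12))**2 = (8*(-3/7 - 2/7))*2 - 1*12**2 = (8*(-5/7))*2 - 1*144 = -40/7*2 - 144 = -80/7 - 144 = -1088/7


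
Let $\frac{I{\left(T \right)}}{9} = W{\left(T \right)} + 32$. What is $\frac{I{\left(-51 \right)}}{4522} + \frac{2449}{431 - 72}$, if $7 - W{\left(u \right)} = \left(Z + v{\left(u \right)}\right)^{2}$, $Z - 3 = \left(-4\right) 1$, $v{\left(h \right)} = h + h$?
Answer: $- \frac{1648378}{115957} \approx -14.215$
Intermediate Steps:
$v{\left(h \right)} = 2 h$
$Z = -1$ ($Z = 3 - 4 = -1$)
$W{\left(u \right)} = 7 - \left(-1 + 2 u\right)^{2}$
$I{\left(T \right)} = 351 - 9 \left(-1 + 2 T\right)^{2}$ ($I{\left(T \right)} = 9 \left(\left(7 - \left(-1 + 2 T\right)^{2}\right) + 32\right) = 9 \left(39 - \left(-1 + 2 T\right)^{2}\right) = 351 - 9 \left(-1 + 2 T\right)^{2}$)
$\frac{I{\left(-51 \right)}}{4522} + \frac{2449}{431 - 72} = \frac{351 - 9 \left(-1 + 2 \left(-51\right)\right)^{2}}{4522} + \frac{2449}{431 - 72} = \left(351 - 9 \left(-1 - 102\right)^{2}\right) \frac{1}{4522} + \frac{2449}{359} = \left(351 - 9 \left(-103\right)^{2}\right) \frac{1}{4522} + 2449 \cdot \frac{1}{359} = \left(351 - 95481\right) \frac{1}{4522} + \frac{2449}{359} = \left(-95130\right) \frac{1}{4522} + \frac{2449}{359} = - \frac{6795}{323} + \frac{2449}{359} = - \frac{1648378}{115957}$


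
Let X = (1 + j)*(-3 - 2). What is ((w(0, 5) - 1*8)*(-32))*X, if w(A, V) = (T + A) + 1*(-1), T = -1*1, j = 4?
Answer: -8000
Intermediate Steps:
X = -25 (X = (1 + 4)*(-3 - 2) = 5*(-5) = -25)
T = -1
w(A, V) = -2 + A (w(A, V) = (-1 + A) + 1*(-1) = (-1 + A) - 1 = -2 + A)
((w(0, 5) - 1*8)*(-32))*X = (((-2 + 0) - 1*8)*(-32))*(-25) = ((-2 - 8)*(-32))*(-25) = -10*(-32)*(-25) = 320*(-25) = -8000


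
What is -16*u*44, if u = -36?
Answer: 25344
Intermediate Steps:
-16*u*44 = -16*(-36)*44 = 576*44 = 25344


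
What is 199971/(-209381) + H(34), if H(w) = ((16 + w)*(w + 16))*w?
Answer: 17797185029/209381 ≈ 84999.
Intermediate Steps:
H(w) = w*(16 + w)² (H(w) = ((16 + w)*(16 + w))*w = (16 + w)²*w = w*(16 + w)²)
199971/(-209381) + H(34) = 199971/(-209381) + 34*(16 + 34)² = 199971*(-1/209381) + 34*50² = -199971/209381 + 34*2500 = -199971/209381 + 85000 = 17797185029/209381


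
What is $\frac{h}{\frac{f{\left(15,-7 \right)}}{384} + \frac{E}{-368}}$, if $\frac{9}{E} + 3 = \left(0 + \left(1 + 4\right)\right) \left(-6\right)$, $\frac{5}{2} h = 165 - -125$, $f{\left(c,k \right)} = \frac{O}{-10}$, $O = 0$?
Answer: $\frac{469568}{3} \approx 1.5652 \cdot 10^{5}$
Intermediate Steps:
$f{\left(c,k \right)} = 0$ ($f{\left(c,k \right)} = \frac{0}{-10} = 0 \left(- \frac{1}{10}\right) = 0$)
$h = 116$ ($h = \frac{2 \left(165 - -125\right)}{5} = \frac{2 \left(165 + 125\right)}{5} = \frac{2}{5} \cdot 290 = 116$)
$E = - \frac{3}{11}$ ($E = \frac{9}{-3 + \left(0 + \left(1 + 4\right)\right) \left(-6\right)} = \frac{9}{-3 + \left(0 + 5\right) \left(-6\right)} = \frac{9}{-3 + 5 \left(-6\right)} = \frac{9}{-3 - 30} = \frac{9}{-33} = 9 \left(- \frac{1}{33}\right) = - \frac{3}{11} \approx -0.27273$)
$\frac{h}{\frac{f{\left(15,-7 \right)}}{384} + \frac{E}{-368}} = \frac{116}{\frac{0}{384} - \frac{3}{11 \left(-368\right)}} = \frac{116}{0 \cdot \frac{1}{384} - - \frac{3}{4048}} = \frac{116}{0 + \frac{3}{4048}} = \frac{116}{\frac{3}{4048}} = 116 \cdot \frac{4048}{3} = \frac{469568}{3}$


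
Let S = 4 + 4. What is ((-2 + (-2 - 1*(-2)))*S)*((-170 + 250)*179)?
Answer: -229120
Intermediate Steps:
S = 8
((-2 + (-2 - 1*(-2)))*S)*((-170 + 250)*179) = ((-2 + (-2 - 1*(-2)))*8)*((-170 + 250)*179) = ((-2 + (-2 + 2))*8)*(80*179) = ((-2 + 0)*8)*14320 = -2*8*14320 = -16*14320 = -229120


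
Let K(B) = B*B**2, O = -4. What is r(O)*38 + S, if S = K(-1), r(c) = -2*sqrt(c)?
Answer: -1 - 152*I ≈ -1.0 - 152.0*I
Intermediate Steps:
K(B) = B**3
S = -1 (S = (-1)**3 = -1)
r(O)*38 + S = -4*I*38 - 1 = -152*I - 1 = -1 - 152*I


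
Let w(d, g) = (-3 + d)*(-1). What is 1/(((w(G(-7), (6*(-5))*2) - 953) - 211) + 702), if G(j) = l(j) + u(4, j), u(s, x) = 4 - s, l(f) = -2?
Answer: -1/457 ≈ -0.0021882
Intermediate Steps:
G(j) = -2 (G(j) = -2 + (4 - 1*4) = -2 + (4 - 4) = -2 + 0 = -2)
w(d, g) = 3 - d
1/(((w(G(-7), (6*(-5))*2) - 953) - 211) + 702) = 1/((((3 - 1*(-2)) - 953) - 211) + 702) = 1/((((3 + 2) - 953) - 211) + 702) = 1/(((5 - 953) - 211) + 702) = 1/((-948 - 211) + 702) = 1/(-1159 + 702) = 1/(-457) = -1/457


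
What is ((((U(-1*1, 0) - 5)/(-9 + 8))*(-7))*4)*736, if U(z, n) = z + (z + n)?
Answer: -144256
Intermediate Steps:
U(z, n) = n + 2*z (U(z, n) = z + (n + z) = n + 2*z)
((((U(-1*1, 0) - 5)/(-9 + 8))*(-7))*4)*736 = (((((0 + 2*(-1*1)) - 5)/(-9 + 8))*(-7))*4)*736 = (((((0 + 2*(-1)) - 5)/(-1))*(-7))*4)*736 = (((((0 - 2) - 5)*(-1))*(-7))*4)*736 = ((((-2 - 5)*(-1))*(-7))*4)*736 = ((-7*(-1)*(-7))*4)*736 = ((7*(-7))*4)*736 = -49*4*736 = -196*736 = -144256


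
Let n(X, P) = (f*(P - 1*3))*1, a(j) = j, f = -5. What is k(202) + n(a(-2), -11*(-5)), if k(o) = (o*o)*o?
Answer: 8242148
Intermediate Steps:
k(o) = o³ (k(o) = o²*o = o³)
n(X, P) = 15 - 5*P (n(X, P) = -5*(P - 1*3)*1 = -5*(P - 3)*1 = -5*(-3 + P)*1 = (15 - 5*P)*1 = 15 - 5*P)
k(202) + n(a(-2), -11*(-5)) = 202³ + (15 - (-55)*(-5)) = 8242408 + (15 - 5*55) = 8242408 + (15 - 275) = 8242408 - 260 = 8242148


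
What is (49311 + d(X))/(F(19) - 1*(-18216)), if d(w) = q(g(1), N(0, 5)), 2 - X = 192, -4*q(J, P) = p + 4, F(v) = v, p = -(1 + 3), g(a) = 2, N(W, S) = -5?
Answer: 49311/18235 ≈ 2.7042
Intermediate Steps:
p = -4 (p = -1*4 = -4)
q(J, P) = 0 (q(J, P) = -(-4 + 4)/4 = -¼*0 = 0)
X = -190 (X = 2 - 1*192 = 2 - 192 = -190)
d(w) = 0
(49311 + d(X))/(F(19) - 1*(-18216)) = (49311 + 0)/(19 - 1*(-18216)) = 49311/(19 + 18216) = 49311/18235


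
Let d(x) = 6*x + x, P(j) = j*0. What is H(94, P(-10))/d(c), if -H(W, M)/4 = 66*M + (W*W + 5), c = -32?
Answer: 1263/8 ≈ 157.88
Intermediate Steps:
P(j) = 0
H(W, M) = -20 - 264*M - 4*W**2 (H(W, M) = -4*(66*M + (W*W + 5)) = -4*(66*M + (W**2 + 5)) = -4*(66*M + (5 + W**2)) = -4*(5 + W**2 + 66*M) = -20 - 264*M - 4*W**2)
d(x) = 7*x
H(94, P(-10))/d(c) = (-20 - 264*0 - 4*94**2)/((7*(-32))) = (-20 + 0 - 4*8836)/(-224) = (-20 + 0 - 35344)*(-1/224) = -35364*(-1/224) = 1263/8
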